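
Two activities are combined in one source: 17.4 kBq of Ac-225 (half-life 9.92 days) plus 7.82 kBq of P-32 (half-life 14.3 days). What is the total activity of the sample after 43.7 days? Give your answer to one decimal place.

1.8 kBq

Ac-225: 17.4 × (1/2)^(43.7/9.92) = 17.4 × (1/2)^4.4052 ≈ 0.82118 kBq.
P-32: 7.82 × (1/2)^(43.7/14.3) = 7.82 × (1/2)^3.0559 ≈ 0.94032 kBq.
Total = 0.82118 + 0.94032 ≈ 1.7615 kBq.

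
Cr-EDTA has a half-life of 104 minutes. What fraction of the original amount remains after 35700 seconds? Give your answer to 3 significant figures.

0.0190

35700 seconds = 595 minutes.
n = 595/104 ≈ 5.7212 half-lives.
Fraction remaining = (1/2)^5.7212 ≈ 0.018957.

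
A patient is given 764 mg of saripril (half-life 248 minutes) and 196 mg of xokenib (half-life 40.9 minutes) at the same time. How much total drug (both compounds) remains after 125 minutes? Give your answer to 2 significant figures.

560 mg

saripril: 764 × (1/2)^(125/248) = 764 × (1/2)^0.50403 ≈ 538.72 mg.
xokenib: 196 × (1/2)^(125/40.9) = 196 × (1/2)^3.0562 ≈ 23.563 mg.
Total = 538.72 + 23.563 ≈ 562.29 mg.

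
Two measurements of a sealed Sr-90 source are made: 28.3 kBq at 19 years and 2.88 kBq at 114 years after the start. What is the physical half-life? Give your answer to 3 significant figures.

28.8 years

Over Δt = 114 − 19 = 95 years, the level fell by a factor of 28.3/2.88 ≈ 9.8264.
n = log₂(9.8264) ≈ 3.2967 half-lives, so t½ = 95/3.2967 ≈ 28.817 years.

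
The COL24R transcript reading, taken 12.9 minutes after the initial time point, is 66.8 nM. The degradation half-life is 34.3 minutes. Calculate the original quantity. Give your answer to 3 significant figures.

Number of half-lives elapsed: n = 12.9/34.3 ≈ 0.37609.
A₀ = A × 2^n = 66.8 × 2^0.37609 = 66.8 × 1.2978 ≈ 86.695 nM.

86.7 nM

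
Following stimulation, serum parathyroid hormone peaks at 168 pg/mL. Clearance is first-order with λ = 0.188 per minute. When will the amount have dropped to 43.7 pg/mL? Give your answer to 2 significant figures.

t½ = ln 2 / λ = 0.69315 / 0.188 ≈ 3.687 minutes.
Fraction remaining = 43.7/168 ≈ 0.26012.
n = log₂(168/43.7) = ln(3.8444)/ln 2 ≈ 1.9428 half-lives.
t = n × t½ = 1.9428 × 3.687 ≈ 7.1629 minutes.

7.2 minutes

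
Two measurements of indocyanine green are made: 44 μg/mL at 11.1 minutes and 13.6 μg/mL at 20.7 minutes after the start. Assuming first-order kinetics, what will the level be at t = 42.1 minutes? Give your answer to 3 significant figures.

Over Δt = 20.7 − 11.1 = 9.6 minutes, the level fell by a factor of 44/13.6 ≈ 3.2353.
n = log₂(3.2353) ≈ 1.6939 half-lives, so t½ = 9.6/1.6939 ≈ 5.6674 minutes.
From t = 20.7 to t = 42.1: 13.6 × (1/2)^((42.1−20.7)/5.6674) ≈ 0.99279 μg/mL.

0.993 μg/mL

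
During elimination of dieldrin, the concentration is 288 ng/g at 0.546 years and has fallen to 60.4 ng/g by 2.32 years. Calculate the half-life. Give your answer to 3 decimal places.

Over Δt = 2.32 − 0.546 = 1.774 years, the level fell by a factor of 288/60.4 ≈ 4.7682.
n = log₂(4.7682) ≈ 2.2534 half-lives, so t½ = 1.774/2.2534 ≈ 0.78724 years.

0.787 years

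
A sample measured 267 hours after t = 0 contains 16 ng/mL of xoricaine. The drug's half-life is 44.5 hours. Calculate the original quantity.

Number of half-lives elapsed: n = 267/44.5 ≈ 6.
A₀ = A × 2^n = 16 × 2^6 = 16 × 64 ≈ 1024 ng/mL.

1024 ng/mL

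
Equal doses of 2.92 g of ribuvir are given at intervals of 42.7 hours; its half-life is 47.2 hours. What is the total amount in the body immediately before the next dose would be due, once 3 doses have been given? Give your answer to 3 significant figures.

2.84 g

The 3 doses were given 128.1, 85.4, 42.7 hours ago.
Total = 2.92·(1/2)^(128.1/47.2) + 2.92·(1/2)^(85.4/47.2) + 2.92·(1/2)^(42.7/47.2)
      = 0.44503 + 0.83315 + 1.5597 ≈ 2.8379 g.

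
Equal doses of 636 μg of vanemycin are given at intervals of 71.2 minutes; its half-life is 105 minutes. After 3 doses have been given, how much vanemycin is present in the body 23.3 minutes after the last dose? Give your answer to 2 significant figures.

1100 μg

The 3 doses were given 165.7, 94.5, 23.3 minutes ago.
Total = 636·(1/2)^(165.7/105) + 636·(1/2)^(94.5/105) + 636·(1/2)^(23.3/105)
      = 213.01 + 340.82 + 545.33 ≈ 1099.2 μg.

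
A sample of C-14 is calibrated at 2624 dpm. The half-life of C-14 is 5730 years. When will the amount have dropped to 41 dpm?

41/2624 = 1/64, so 6 half-lives have elapsed.
t = 6 × 5730 = 34380 years.

34380 years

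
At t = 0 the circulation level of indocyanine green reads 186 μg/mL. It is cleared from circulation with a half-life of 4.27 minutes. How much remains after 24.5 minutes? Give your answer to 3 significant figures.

3.49 μg/mL

Number of half-lives: n = 24.5/4.27 ≈ 5.7377.
Remaining = 186 × (1/2)^5.7377 = 186 × 0.01874 ≈ 3.4857 μg/mL.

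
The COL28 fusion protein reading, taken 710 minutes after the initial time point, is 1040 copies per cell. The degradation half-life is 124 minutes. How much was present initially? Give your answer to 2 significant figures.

Number of half-lives elapsed: n = 710/124 ≈ 5.7258.
A₀ = A × 2^n = 1040 × 2^5.7258 = 1040 × 52.922 ≈ 55039 copies per cell.

55000 copies per cell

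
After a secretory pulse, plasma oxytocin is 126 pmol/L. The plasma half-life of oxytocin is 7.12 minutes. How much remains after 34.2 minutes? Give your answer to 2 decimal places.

4.51 pmol/L

Number of half-lives: n = 34.2/7.12 ≈ 4.8034.
Remaining = 126 × (1/2)^4.8034 = 126 × 0.035813 ≈ 4.5124 pmol/L.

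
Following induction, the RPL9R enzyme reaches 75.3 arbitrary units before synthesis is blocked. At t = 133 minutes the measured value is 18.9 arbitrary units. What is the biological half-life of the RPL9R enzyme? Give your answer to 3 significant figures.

66.7 minutes

A/A₀ = 18.9/75.3 ≈ 0.251.
n = log₂(3.9841) ≈ 1.9943 half-lives elapsed in 133 minutes.
t½ = 133/1.9943 ≈ 66.691 minutes.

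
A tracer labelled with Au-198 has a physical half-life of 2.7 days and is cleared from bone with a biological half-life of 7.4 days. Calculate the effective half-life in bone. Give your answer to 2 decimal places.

1.98 days

1/t_eff = 1/t_phys + 1/t_biol = 1/2.7 + 1/7.4 = 0.50551 per day.
t_eff = 2.7 × 7.4 / (2.7 + 7.4) ≈ 1.9782 days.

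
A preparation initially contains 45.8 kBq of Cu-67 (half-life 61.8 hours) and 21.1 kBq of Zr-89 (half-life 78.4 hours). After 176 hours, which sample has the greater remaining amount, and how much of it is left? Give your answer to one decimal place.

Cu-67, 6.4 kBq

Cu-67: 45.8 × (1/2)^2.8479 ≈ 6.3616 kBq.
Zr-89: 21.1 × (1/2)^2.2449 ≈ 4.4514 kBq.
Cu-67 has more remaining, at ≈ 6.3616 kBq.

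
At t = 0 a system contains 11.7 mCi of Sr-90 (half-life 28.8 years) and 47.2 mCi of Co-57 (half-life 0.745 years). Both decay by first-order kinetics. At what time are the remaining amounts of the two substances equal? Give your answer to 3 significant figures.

Set 11.7·(1/2)^(t/28.8) = 47.2·(1/2)^(t/0.745).
Taking log₂: log₂(11.7/47.2) = t·(1/28.8 − 1/0.745).
log₂(0.24788) = -2.0123; 1/28.8 − 1/0.745 = -1.3076.
t = -2.0123 / -1.3076 ≈ 1.539 years.

1.54 years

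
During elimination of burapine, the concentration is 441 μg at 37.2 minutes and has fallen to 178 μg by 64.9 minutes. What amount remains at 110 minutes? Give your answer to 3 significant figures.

Over Δt = 64.9 − 37.2 = 27.7 minutes, the level fell by a factor of 441/178 ≈ 2.4775.
n = log₂(2.4775) ≈ 1.3089 half-lives, so t½ = 27.7/1.3089 ≈ 21.163 minutes.
From t = 64.9 to t = 110: 178 × (1/2)^((110−64.9)/21.163) ≈ 40.635 μg.

40.6 μg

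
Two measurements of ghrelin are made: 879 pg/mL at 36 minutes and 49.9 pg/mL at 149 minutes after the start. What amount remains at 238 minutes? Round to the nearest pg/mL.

Over Δt = 149 − 36 = 113 minutes, the level fell by a factor of 879/49.9 ≈ 17.615.
n = log₂(17.615) ≈ 4.1388 half-lives, so t½ = 113/4.1388 ≈ 27.303 minutes.
From t = 149 to t = 238: 49.9 × (1/2)^((238−149)/27.303) ≈ 5.2099 pg/mL.

5 pg/mL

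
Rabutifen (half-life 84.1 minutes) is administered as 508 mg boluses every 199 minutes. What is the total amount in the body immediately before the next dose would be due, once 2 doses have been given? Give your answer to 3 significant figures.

118 mg

The 2 doses were given 398, 199 minutes ago.
Total = 508·(1/2)^(398/84.1) + 508·(1/2)^(199/84.1)
      = 19.11 + 98.527 ≈ 117.64 mg.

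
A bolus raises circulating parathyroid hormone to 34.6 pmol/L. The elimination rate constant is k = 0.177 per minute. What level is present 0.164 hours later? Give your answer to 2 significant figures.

t½ = ln 2 / k = 0.69315 / 0.177 ≈ 3.9161 minutes.
Convert the elapsed time: 0.164 hours = 9.84 minutes.
Number of half-lives: n = 9.84/3.9161 ≈ 2.5127.
Remaining = 34.6 × (1/2)^2.5127 = 34.6 × 0.17523 ≈ 6.0628 pmol/L.

6.1 pmol/L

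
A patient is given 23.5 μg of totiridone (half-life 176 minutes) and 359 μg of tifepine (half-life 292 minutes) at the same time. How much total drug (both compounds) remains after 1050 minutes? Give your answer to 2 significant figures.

30 μg

totiridone: 23.5 × (1/2)^(1050/176) = 23.5 × (1/2)^5.9659 ≈ 0.37597 μg.
tifepine: 359 × (1/2)^(1050/292) = 359 × (1/2)^3.5959 ≈ 29.691 μg.
Total = 0.37597 + 29.691 ≈ 30.067 μg.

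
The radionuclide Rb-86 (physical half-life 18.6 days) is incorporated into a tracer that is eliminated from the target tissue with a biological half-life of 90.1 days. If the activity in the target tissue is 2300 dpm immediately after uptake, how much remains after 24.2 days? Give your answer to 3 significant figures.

775 dpm

1/t_eff = 1/t_phys + 1/t_biol = 1/18.6 + 1/90.1 = 0.064862 per day.
t_eff = 18.6 × 90.1 / (18.6 + 90.1) ≈ 15.417 days.
Remaining = 2300 × (1/2)^(24.2/15.417) = 2300 × (1/2)^1.5697 ≈ 774.84 dpm.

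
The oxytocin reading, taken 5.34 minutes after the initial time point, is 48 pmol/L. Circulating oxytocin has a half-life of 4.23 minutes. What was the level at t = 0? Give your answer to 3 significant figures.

115 pmol/L

Number of half-lives elapsed: n = 5.34/4.23 ≈ 1.2624.
A₀ = A × 2^n = 48 × 2^1.2624 = 48 × 2.399 ≈ 115.15 pmol/L.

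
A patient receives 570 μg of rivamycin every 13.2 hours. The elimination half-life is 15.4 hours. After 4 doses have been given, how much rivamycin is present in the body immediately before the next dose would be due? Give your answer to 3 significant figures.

The 4 doses were given 52.8, 39.6, 26.4, 13.2 hours ago.
Total = 570·(1/2)^(52.8/15.4) + 570·(1/2)^(39.6/15.4) + 570·(1/2)^(26.4/15.4) + 570·(1/2)^(13.2/15.4)
      = 52.939 + 95.895 + 173.71 + 314.67 ≈ 637.21 μg.

637 μg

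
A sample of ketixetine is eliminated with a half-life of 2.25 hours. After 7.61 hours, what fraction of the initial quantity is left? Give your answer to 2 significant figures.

n = 7.61/2.25 ≈ 3.3822 half-lives.
Fraction remaining = (1/2)^3.3822 ≈ 0.095907.

0.096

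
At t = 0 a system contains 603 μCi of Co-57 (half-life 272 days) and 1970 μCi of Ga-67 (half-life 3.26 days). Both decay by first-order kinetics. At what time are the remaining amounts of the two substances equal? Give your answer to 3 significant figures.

5.64 days

Set 603·(1/2)^(t/272) = 1970·(1/2)^(t/3.26).
Taking log₂: log₂(603/1970) = t·(1/272 − 1/3.26).
log₂(0.30609) = -1.708; 1/272 − 1/3.26 = -0.30307.
t = -1.708 / -0.30307 ≈ 5.6355 days.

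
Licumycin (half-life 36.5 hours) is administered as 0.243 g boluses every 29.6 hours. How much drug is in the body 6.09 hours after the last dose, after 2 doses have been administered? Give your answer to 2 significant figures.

The 2 doses were given 35.69, 6.09 hours ago.
Total = 0.243·(1/2)^(35.69/36.5) + 0.243·(1/2)^(6.09/36.5)
      = 0.12338 + 0.21646 ≈ 0.33984 g.

0.34 g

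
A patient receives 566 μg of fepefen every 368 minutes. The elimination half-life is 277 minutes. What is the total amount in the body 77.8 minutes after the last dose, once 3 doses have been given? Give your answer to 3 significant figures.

The 3 doses were given 813.8, 445.8, 77.8 minutes ago.
Total = 566·(1/2)^(813.8/277) + 566·(1/2)^(445.8/277) + 566·(1/2)^(77.8/277)
      = 73.862 + 185.5 + 465.87 ≈ 725.23 μg.

725 μg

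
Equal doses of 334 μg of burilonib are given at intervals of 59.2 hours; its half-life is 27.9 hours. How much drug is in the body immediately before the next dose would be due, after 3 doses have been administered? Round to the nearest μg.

The 3 doses were given 177.6, 118.4, 59.2 hours ago.
Total = 334·(1/2)^(177.6/27.9) + 334·(1/2)^(118.4/27.9) + 334·(1/2)^(59.2/27.9)
      = 4.0505 + 17.63 + 76.736 ≈ 98.417 μg.

98 μg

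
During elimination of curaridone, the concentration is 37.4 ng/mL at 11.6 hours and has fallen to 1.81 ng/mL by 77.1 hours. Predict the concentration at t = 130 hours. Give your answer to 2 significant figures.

0.16 ng/mL

Over Δt = 77.1 − 11.6 = 65.5 hours, the level fell by a factor of 37.4/1.81 ≈ 20.663.
n = log₂(20.663) ≈ 4.369 half-lives, so t½ = 65.5/4.369 ≈ 14.992 hours.
From t = 77.1 to t = 130: 1.81 × (1/2)^((130−77.1)/14.992) ≈ 0.15685 ng/mL.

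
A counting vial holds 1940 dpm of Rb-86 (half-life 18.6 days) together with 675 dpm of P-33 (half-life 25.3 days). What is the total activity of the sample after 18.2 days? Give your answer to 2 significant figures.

1400 dpm

Rb-86: 1940 × (1/2)^(18.2/18.6) = 1940 × (1/2)^0.97849 ≈ 984.57 dpm.
P-33: 675 × (1/2)^(18.2/25.3) = 675 × (1/2)^0.71937 ≈ 409.97 dpm.
Total = 984.57 + 409.97 ≈ 1394.5 dpm.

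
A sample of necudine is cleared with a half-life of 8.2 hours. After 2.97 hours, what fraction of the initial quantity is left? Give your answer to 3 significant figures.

0.778

n = 2.97/8.2 ≈ 0.3622 half-lives.
Fraction remaining = (1/2)^0.3622 ≈ 0.77798.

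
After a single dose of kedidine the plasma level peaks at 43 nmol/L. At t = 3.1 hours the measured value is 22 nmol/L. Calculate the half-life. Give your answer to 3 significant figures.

A/A₀ = 22/43 ≈ 0.51163.
n = log₂(1.9545) ≈ 0.96683 half-lives elapsed in 3.1 hours.
t½ = 3.1/0.96683 ≈ 3.2063 hours.

3.21 hours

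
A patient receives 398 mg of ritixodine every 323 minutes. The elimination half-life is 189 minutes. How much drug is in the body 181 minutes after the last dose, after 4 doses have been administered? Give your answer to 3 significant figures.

293 mg

The 4 doses were given 1150, 827, 504, 181 minutes ago.
Total = 398·(1/2)^(1150/189) + 398·(1/2)^(827/189) + 398·(1/2)^(504/189) + 398·(1/2)^(181/189)
      = 5.8643 + 19.172 + 62.681 + 204.93 ≈ 292.64 mg.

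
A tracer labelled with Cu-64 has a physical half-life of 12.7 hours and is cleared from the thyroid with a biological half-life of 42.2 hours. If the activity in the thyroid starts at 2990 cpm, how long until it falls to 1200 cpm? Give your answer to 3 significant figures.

1/t_eff = 1/t_phys + 1/t_biol = 1/12.7 + 1/42.2 = 0.10244 per hour.
t_eff = 12.7 × 42.2 / (12.7 + 42.2) ≈ 9.7621 hours.
n = log₂(2990/1200) ≈ 1.3171; t = 1.3171 × 9.7621 ≈ 12.858 hours.

12.9 hours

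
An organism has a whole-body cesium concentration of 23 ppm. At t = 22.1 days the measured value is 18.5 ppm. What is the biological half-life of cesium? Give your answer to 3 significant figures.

A/A₀ = 18.5/23 ≈ 0.80435.
n = log₂(1.2432) ≈ 0.31411 half-lives elapsed in 22.1 days.
t½ = 22.1/0.31411 ≈ 70.358 days.

70.4 days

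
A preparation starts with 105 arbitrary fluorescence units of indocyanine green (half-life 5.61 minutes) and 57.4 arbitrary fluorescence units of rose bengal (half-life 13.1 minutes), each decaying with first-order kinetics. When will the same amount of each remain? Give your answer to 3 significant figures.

8.55 minutes

Set 105·(1/2)^(t/5.61) = 57.4·(1/2)^(t/13.1).
Taking log₂: log₂(105/57.4) = t·(1/5.61 − 1/13.1).
log₂(1.8293) = 0.87127; 1/5.61 − 1/13.1 = 0.10192.
t = 0.87127 / 0.10192 ≈ 8.5488 minutes.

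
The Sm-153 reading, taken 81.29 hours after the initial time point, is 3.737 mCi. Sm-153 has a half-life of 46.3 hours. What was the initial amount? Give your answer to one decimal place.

12.6 mCi

Number of half-lives elapsed: n = 81.29/46.3 ≈ 1.7557.
A₀ = A × 2^n = 3.737 × 2^1.7557 = 3.737 × 3.377 ≈ 12.62 mCi.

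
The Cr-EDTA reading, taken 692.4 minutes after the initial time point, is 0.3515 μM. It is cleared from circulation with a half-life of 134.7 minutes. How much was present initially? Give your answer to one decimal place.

12.4 μM

Number of half-lives elapsed: n = 692.4/134.7 ≈ 5.1403.
A₀ = A × 2^n = 0.3515 × 2^5.1403 = 0.3515 × 35.269 ≈ 12.397 μM.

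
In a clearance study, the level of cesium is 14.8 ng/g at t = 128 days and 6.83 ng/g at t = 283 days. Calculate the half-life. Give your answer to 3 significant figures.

Over Δt = 283 − 128 = 155 days, the level fell by a factor of 14.8/6.83 ≈ 2.1669.
n = log₂(2.1669) ≈ 1.1156 half-lives, so t½ = 155/1.1156 ≈ 138.93 days.

139 days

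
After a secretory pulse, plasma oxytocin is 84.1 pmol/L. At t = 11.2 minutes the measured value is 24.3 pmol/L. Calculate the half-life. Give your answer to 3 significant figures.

A/A₀ = 24.3/84.1 ≈ 0.28894.
n = log₂(3.4609) ≈ 1.7911 half-lives elapsed in 11.2 minutes.
t½ = 11.2/1.7911 ≈ 6.253 minutes.

6.25 minutes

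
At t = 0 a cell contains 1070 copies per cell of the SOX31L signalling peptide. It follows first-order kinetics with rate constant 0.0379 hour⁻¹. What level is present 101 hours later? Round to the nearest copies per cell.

23 copies per cell

t½ = ln 2 / k = 0.69315 / 0.0379 ≈ 18.289 hours.
Number of half-lives: n = 101/18.289 ≈ 5.5225.
Remaining = 1070 × (1/2)^5.5225 = 1070 × 0.021755 ≈ 23.278 copies per cell.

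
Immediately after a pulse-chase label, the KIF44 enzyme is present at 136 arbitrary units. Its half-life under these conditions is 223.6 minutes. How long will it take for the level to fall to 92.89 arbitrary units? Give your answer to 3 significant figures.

123 minutes

Fraction remaining = 92.89/136 ≈ 0.68301.
n = log₂(136/92.89) = ln(1.4641)/ln 2 ≈ 0.55001 half-lives.
t = n × t½ = 0.55001 × 223.6 ≈ 122.98 minutes.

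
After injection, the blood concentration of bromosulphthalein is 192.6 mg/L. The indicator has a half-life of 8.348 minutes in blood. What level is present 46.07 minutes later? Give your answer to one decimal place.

Number of half-lives: n = 46.07/8.348 ≈ 5.5187.
Remaining = 192.6 × (1/2)^5.5187 = 192.6 × 0.021813 ≈ 4.2011 mg/L.

4.2 mg/L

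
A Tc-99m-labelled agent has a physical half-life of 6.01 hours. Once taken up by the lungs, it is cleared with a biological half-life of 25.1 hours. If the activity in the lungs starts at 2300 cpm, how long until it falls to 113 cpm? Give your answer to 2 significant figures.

1/t_eff = 1/t_phys + 1/t_biol = 1/6.01 + 1/25.1 = 0.20623 per hour.
t_eff = 6.01 × 25.1 / (6.01 + 25.1) ≈ 4.849 hours.
n = log₂(2300/113) ≈ 4.3472; t = 4.3472 × 4.849 ≈ 21.08 hours.

21 hours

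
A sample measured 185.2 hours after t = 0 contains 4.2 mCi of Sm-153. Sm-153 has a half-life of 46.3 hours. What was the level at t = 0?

67.2 mCi

Number of half-lives elapsed: n = 185.2/46.3 ≈ 4.
A₀ = A × 2^n = 4.2 × 2^4 = 4.2 × 16 ≈ 67.2 mCi.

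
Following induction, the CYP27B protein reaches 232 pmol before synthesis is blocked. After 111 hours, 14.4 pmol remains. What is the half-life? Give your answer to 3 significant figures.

27.7 hours

A/A₀ = 14.4/232 ≈ 0.062069.
n = log₂(16.111) ≈ 4.01 half-lives elapsed in 111 hours.
t½ = 111/4.01 ≈ 27.681 hours.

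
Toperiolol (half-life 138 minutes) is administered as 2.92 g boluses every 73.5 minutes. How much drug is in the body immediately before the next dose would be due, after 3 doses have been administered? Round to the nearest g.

4 g

The 3 doses were given 220.5, 147, 73.5 minutes ago.
Total = 2.92·(1/2)^(220.5/138) + 2.92·(1/2)^(147/138) + 2.92·(1/2)^(73.5/138)
      = 0.96469 + 1.3955 + 2.0186 ≈ 4.3788 g.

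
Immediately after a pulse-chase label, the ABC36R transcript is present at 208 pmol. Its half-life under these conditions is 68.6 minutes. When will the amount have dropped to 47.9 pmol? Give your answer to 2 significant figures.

Fraction remaining = 47.9/208 ≈ 0.23029.
n = log₂(208/47.9) = ln(4.3424)/ln 2 ≈ 2.1185 half-lives.
t = n × t½ = 2.1185 × 68.6 ≈ 145.33 minutes.

150 minutes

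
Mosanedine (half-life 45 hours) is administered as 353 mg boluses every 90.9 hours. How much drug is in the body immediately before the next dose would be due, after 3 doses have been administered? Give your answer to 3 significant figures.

114 mg

The 3 doses were given 272.7, 181.8, 90.9 hours ago.
Total = 353·(1/2)^(272.7/45) + 353·(1/2)^(181.8/45) + 353·(1/2)^(90.9/45)
      = 5.2909 + 21.459 + 87.035 ≈ 113.79 mg.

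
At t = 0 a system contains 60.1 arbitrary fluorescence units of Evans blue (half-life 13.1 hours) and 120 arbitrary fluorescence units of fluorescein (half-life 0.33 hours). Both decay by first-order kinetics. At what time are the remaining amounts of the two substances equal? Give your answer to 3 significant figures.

0.338 hours

Set 60.1·(1/2)^(t/13.1) = 120·(1/2)^(t/0.33).
Taking log₂: log₂(60.1/120) = t·(1/13.1 − 1/0.33).
log₂(0.50083) = -0.9976; 1/13.1 − 1/0.33 = -2.954.
t = -0.9976 / -2.954 ≈ 0.33771 hours.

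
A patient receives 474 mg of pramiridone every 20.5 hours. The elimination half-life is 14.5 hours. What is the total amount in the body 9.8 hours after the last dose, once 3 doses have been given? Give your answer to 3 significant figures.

The 3 doses were given 50.8, 30.3, 9.8 hours ago.
Total = 474·(1/2)^(50.8/14.5) + 474·(1/2)^(30.3/14.5) + 474·(1/2)^(9.8/14.5)
      = 41.796 + 111.36 + 296.7 ≈ 449.86 mg.

450 mg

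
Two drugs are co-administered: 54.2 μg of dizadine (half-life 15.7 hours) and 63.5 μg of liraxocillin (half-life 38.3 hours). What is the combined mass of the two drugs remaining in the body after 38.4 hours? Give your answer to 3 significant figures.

41.6 μg

dizadine: 54.2 × (1/2)^(38.4/15.7) = 54.2 × (1/2)^2.4459 ≈ 9.9477 μg.
liraxocillin: 63.5 × (1/2)^(38.4/38.3) = 63.5 × (1/2)^1.0026 ≈ 31.693 μg.
Total = 9.9477 + 31.693 ≈ 41.64 μg.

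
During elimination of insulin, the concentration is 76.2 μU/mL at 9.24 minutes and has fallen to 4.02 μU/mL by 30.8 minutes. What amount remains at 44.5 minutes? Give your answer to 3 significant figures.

Over Δt = 30.8 − 9.24 = 21.56 minutes, the level fell by a factor of 76.2/4.02 ≈ 18.955.
n = log₂(18.955) ≈ 4.2445 half-lives, so t½ = 21.56/4.2445 ≈ 5.0795 minutes.
From t = 30.8 to t = 44.5: 4.02 × (1/2)^((44.5−30.8)/5.0795) ≈ 0.61988 μU/mL.

0.620 μU/mL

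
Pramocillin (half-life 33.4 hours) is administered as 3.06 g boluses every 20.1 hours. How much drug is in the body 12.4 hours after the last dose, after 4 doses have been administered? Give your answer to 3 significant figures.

5.63 g

The 4 doses were given 72.7, 52.6, 32.5, 12.4 hours ago.
Total = 3.06·(1/2)^(72.7/33.4) + 3.06·(1/2)^(52.6/33.4) + 3.06·(1/2)^(32.5/33.4) + 3.06·(1/2)^(12.4/33.4)
      = 0.67684 + 1.0272 + 1.5588 + 2.3657 ≈ 5.6286 g.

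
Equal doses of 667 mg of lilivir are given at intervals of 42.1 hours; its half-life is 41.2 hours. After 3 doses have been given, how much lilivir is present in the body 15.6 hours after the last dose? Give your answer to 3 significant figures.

890 mg

The 3 doses were given 99.8, 57.7, 15.6 hours ago.
Total = 667·(1/2)^(99.8/41.2) + 667·(1/2)^(57.7/41.2) + 667·(1/2)^(15.6/41.2)
      = 124.43 + 252.66 + 513.03 ≈ 890.12 mg.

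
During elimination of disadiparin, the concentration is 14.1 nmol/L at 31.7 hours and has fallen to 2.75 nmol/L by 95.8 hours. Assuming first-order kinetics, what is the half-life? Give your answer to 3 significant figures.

Over Δt = 95.8 − 31.7 = 64.1 hours, the level fell by a factor of 14.1/2.75 ≈ 5.1273.
n = log₂(5.1273) ≈ 2.3582 half-lives, so t½ = 64.1/2.3582 ≈ 27.182 hours.

27.2 hours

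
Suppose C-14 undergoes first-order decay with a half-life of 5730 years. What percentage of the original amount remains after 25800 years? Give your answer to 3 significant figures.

4.41%

n = 25800/5730 ≈ 4.5026 half-lives.
Fraction remaining = (1/2)^4.5026 ≈ 0.044114, i.e. 4.4114%.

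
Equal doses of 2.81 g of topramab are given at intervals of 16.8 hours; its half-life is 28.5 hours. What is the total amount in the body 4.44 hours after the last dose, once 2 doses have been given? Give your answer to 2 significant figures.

4.2 g

The 2 doses were given 21.24, 4.44 hours ago.
Total = 2.81·(1/2)^(21.24/28.5) + 2.81·(1/2)^(4.44/28.5)
      = 1.6763 + 2.5224 ≈ 4.1987 g.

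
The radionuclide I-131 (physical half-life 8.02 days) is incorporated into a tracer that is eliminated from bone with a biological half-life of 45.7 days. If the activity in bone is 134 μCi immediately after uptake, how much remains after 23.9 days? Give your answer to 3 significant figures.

11.8 μCi

1/t_eff = 1/t_phys + 1/t_biol = 1/8.02 + 1/45.7 = 0.14657 per day.
t_eff = 8.02 × 45.7 / (8.02 + 45.7) ≈ 6.8227 days.
Remaining = 134 × (1/2)^(23.9/6.8227) = 134 × (1/2)^3.503 ≈ 11.819 μCi.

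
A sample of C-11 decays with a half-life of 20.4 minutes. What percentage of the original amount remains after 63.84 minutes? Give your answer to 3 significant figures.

11.4%

n = 63.84/20.4 ≈ 3.1294 half-lives.
Fraction remaining = (1/2)^3.1294 ≈ 0.11428, i.e. 11.428%.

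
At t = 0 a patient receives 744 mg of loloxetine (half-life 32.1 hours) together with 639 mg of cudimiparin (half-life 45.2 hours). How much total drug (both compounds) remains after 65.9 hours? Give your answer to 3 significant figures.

412 mg

loloxetine: 744 × (1/2)^(65.9/32.1) = 744 × (1/2)^2.053 ≈ 179.3 mg.
cudimiparin: 639 × (1/2)^(65.9/45.2) = 639 × (1/2)^1.458 ≈ 232.6 mg.
Total = 179.3 + 232.6 ≈ 411.9 mg.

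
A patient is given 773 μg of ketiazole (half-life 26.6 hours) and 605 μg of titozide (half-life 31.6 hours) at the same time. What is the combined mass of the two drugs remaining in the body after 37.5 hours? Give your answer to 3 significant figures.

557 μg

ketiazole: 773 × (1/2)^(37.5/26.6) = 773 × (1/2)^1.4098 ≈ 290.93 μg.
titozide: 605 × (1/2)^(37.5/31.6) = 605 × (1/2)^1.1867 ≈ 265.78 μg.
Total = 290.93 + 265.78 ≈ 556.71 μg.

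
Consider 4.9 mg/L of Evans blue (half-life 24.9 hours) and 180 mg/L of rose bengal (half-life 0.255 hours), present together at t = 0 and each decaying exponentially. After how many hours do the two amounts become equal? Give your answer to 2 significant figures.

1.3 hours

Set 4.9·(1/2)^(t/24.9) = 180·(1/2)^(t/0.255).
Taking log₂: log₂(4.9/180) = t·(1/24.9 − 1/0.255).
log₂(0.027222) = -5.1991; 1/24.9 − 1/0.255 = -3.8814.
t = -5.1991 / -3.8814 ≈ 1.3395 hours.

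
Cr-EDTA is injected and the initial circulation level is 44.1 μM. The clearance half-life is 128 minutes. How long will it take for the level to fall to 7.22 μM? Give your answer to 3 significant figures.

334 minutes

Fraction remaining = 7.22/44.1 ≈ 0.16372.
n = log₂(44.1/7.22) = ln(6.108)/ln 2 ≈ 2.6107 half-lives.
t = n × t½ = 2.6107 × 128 ≈ 334.17 minutes.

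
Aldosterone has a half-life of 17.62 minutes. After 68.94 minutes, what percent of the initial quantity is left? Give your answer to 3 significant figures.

n = 68.94/17.62 ≈ 3.9126 half-lives.
Fraction remaining = (1/2)^3.9126 ≈ 0.066403, i.e. 6.6403%.

6.64%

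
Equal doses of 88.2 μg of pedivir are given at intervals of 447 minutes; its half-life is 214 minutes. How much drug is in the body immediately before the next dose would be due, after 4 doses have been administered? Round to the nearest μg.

The 4 doses were given 1788, 1341, 894, 447 minutes ago.
Total = 88.2·(1/2)^(1788/214) + 88.2·(1/2)^(1341/214) + 88.2·(1/2)^(894/214) + 88.2·(1/2)^(447/214)
      = 0.26935 + 1.1458 + 4.8741 + 20.734 ≈ 27.023 μg.

27 μg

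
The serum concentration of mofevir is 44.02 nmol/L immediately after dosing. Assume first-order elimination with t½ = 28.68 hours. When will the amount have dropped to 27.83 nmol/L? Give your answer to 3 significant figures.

Fraction remaining = 27.83/44.02 ≈ 0.63221.
n = log₂(44.02/27.83) = ln(1.5817)/ln 2 ≈ 0.66152 half-lives.
t = n × t½ = 0.66152 × 28.68 ≈ 18.972 hours.

19.0 hours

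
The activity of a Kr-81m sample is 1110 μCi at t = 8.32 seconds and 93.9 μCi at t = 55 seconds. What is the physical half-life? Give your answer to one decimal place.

13.1 seconds

Over Δt = 55 − 8.32 = 46.68 seconds, the level fell by a factor of 1110/93.9 ≈ 11.821.
n = log₂(11.821) ≈ 3.5633 half-lives, so t½ = 46.68/3.5633 ≈ 13.1 seconds.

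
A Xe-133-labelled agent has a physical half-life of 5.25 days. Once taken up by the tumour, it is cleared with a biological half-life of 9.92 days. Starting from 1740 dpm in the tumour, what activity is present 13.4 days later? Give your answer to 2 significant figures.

120 dpm

1/t_eff = 1/t_phys + 1/t_biol = 1/5.25 + 1/9.92 = 0.29128 per day.
t_eff = 5.25 × 9.92 / (5.25 + 9.92) ≈ 3.4331 days.
Remaining = 1740 × (1/2)^(13.4/3.4331) = 1740 × (1/2)^3.9032 ≈ 116.3 dpm.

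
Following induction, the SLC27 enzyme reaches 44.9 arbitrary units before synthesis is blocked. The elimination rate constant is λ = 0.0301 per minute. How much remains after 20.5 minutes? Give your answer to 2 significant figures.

24 arbitrary units

t½ = ln 2 / λ = 0.69315 / 0.0301 ≈ 23.028 minutes.
Number of half-lives: n = 20.5/23.028 ≈ 0.89021.
Remaining = 44.9 × (1/2)^0.89021 = 44.9 × 0.53953 ≈ 24.225 arbitrary units.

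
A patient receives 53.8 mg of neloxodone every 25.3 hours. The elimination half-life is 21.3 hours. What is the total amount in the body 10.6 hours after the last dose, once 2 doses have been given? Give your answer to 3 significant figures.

The 2 doses were given 35.9, 10.6 hours ago.
Total = 53.8·(1/2)^(35.9/21.3) + 53.8·(1/2)^(10.6/21.3)
      = 16.727 + 38.104 ≈ 54.831 mg.

54.8 mg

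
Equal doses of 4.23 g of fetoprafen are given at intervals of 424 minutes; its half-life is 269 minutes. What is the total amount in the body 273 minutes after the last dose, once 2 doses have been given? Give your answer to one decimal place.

2.8 g

The 2 doses were given 697, 273 minutes ago.
Total = 4.23·(1/2)^(697/269) + 4.23·(1/2)^(273/269)
      = 0.70202 + 2.0933 ≈ 2.7953 g.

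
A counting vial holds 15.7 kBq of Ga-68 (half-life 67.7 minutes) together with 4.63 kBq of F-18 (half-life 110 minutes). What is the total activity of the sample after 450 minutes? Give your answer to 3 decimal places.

Ga-68: 15.7 × (1/2)^(450/67.7) = 15.7 × (1/2)^6.647 ≈ 0.15666 kBq.
F-18: 4.63 × (1/2)^(450/110) = 4.63 × (1/2)^4.0909 ≈ 0.2717 kBq.
Total = 0.15666 + 0.2717 ≈ 0.42836 kBq.

0.428 kBq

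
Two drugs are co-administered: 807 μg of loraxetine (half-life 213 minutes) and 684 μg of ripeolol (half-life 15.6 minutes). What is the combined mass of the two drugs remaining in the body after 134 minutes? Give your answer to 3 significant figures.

loraxetine: 807 × (1/2)^(134/213) = 807 × (1/2)^0.62911 ≈ 521.79 μg.
ripeolol: 684 × (1/2)^(134/15.6) = 684 × (1/2)^8.5897 ≈ 1.7754 μg.
Total = 521.79 + 1.7754 ≈ 523.56 μg.

524 μg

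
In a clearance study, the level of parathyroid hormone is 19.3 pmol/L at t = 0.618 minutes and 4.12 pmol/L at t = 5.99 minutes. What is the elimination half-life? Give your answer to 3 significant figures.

2.41 minutes

Over Δt = 5.99 − 0.618 = 5.372 minutes, the level fell by a factor of 19.3/4.12 ≈ 4.6845.
n = log₂(4.6845) ≈ 2.2279 half-lives, so t½ = 5.372/2.2279 ≈ 2.4113 minutes.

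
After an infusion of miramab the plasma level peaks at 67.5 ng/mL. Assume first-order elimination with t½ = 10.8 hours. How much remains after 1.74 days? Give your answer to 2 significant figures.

Convert the elapsed time: 1.74 days = 41.76 hours.
Number of half-lives: n = 41.76/10.8 ≈ 3.8667.
Remaining = 67.5 × (1/2)^3.8667 = 67.5 × 0.068552 ≈ 4.6272 ng/mL.

4.6 ng/mL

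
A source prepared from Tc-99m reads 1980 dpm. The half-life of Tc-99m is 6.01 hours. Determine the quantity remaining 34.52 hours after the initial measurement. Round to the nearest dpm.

Number of half-lives: n = 34.52/6.01 ≈ 5.7438.
Remaining = 1980 × (1/2)^5.7438 = 1980 × 0.018662 ≈ 36.951 dpm.

37 dpm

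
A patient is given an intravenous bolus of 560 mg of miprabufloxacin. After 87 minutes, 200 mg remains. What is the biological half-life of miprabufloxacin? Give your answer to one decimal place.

A/A₀ = 200/560 ≈ 0.35714.
n = log₂(2.8) ≈ 1.4854 half-lives elapsed in 87 minutes.
t½ = 87/1.4854 ≈ 58.569 minutes.

58.6 minutes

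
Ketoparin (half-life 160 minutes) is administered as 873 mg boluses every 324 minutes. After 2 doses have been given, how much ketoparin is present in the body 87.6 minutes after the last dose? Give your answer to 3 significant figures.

744 mg

The 2 doses were given 411.6, 87.6 minutes ago.
Total = 873·(1/2)^(411.6/160) + 873·(1/2)^(87.6/160)
      = 146.76 + 597.31 ≈ 744.07 mg.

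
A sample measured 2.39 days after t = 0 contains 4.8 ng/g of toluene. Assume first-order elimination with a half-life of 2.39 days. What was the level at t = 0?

9.6 ng/g

Number of half-lives elapsed: n = 2.39/2.39 ≈ 1.
A₀ = A × 2^n = 4.8 × 2^1 = 4.8 × 2 ≈ 9.6 ng/g.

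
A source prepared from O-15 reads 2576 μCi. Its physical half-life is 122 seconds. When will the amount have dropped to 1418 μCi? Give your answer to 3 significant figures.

Fraction remaining = 1418/2576 ≈ 0.55047.
n = log₂(2576/1418) = ln(1.8166)/ln 2 ≈ 0.86128 half-lives.
t = n × t½ = 0.86128 × 122 ≈ 105.08 seconds.

105 seconds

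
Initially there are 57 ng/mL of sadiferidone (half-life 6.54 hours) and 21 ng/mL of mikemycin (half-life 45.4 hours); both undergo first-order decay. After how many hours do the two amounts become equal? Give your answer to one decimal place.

Set 57·(1/2)^(t/6.54) = 21·(1/2)^(t/45.4).
Taking log₂: log₂(57/21) = t·(1/6.54 − 1/45.4).
log₂(2.7143) = 1.4406; 1/6.54 − 1/45.4 = 0.13088.
t = 1.4406 / 0.13088 ≈ 11.007 hours.

11.0 hours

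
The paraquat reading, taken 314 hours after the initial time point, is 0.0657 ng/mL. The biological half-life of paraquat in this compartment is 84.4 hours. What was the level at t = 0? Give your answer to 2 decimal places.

0.87 ng/mL

Number of half-lives elapsed: n = 314/84.4 ≈ 3.7204.
A₀ = A × 2^n = 0.0657 × 2^3.7204 = 0.0657 × 13.181 ≈ 0.86599 ng/mL.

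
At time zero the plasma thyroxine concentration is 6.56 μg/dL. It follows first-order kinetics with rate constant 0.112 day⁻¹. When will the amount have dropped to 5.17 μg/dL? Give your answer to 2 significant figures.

t½ = ln 2 / k = 0.69315 / 0.112 ≈ 6.1888 days.
Fraction remaining = 5.17/6.56 ≈ 0.78811.
n = log₂(6.56/5.17) = ln(1.2689)/ln 2 ≈ 0.34353 half-lives.
t = n × t½ = 0.34353 × 6.1888 ≈ 2.1261 days.

2.1 days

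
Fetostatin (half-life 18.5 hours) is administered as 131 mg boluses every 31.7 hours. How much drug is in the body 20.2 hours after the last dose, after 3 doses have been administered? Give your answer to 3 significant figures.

The 3 doses were given 83.6, 51.9, 20.2 hours ago.
Total = 131·(1/2)^(83.6/18.5) + 131·(1/2)^(51.9/18.5) + 131·(1/2)^(20.2/18.5)
      = 5.714 + 18.74 + 61.458 ≈ 85.912 mg.

85.9 mg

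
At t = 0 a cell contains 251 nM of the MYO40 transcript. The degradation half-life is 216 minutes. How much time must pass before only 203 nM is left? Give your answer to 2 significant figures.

Fraction remaining = 203/251 ≈ 0.80876.
n = log₂(251/203) = ln(1.2365)/ln 2 ≈ 0.30621 half-lives.
t = n × t½ = 0.30621 × 216 ≈ 66.141 minutes.

66 minutes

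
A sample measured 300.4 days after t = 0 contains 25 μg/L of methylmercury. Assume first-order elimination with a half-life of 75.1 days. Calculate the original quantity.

400 μg/L

Number of half-lives elapsed: n = 300.4/75.1 ≈ 4.
A₀ = A × 2^n = 25 × 2^4 = 25 × 16 ≈ 400 μg/L.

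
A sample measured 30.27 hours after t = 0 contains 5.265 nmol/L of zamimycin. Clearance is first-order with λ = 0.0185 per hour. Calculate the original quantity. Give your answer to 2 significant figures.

9.2 nmol/L

t½ = ln 2 / λ = 0.69315 / 0.0185 ≈ 37.467 hours.
Number of half-lives elapsed: n = 30.27/37.467 ≈ 0.8079.
A₀ = A × 2^n = 5.265 × 2^0.8079 = 5.265 × 1.7507 ≈ 9.2172 nmol/L.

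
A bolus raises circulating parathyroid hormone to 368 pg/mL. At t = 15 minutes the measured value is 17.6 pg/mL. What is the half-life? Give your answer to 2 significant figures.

A/A₀ = 17.6/368 ≈ 0.047826.
n = log₂(20.909) ≈ 4.3861 half-lives elapsed in 15 minutes.
t½ = 15/4.3861 ≈ 3.4199 minutes.

3.4 minutes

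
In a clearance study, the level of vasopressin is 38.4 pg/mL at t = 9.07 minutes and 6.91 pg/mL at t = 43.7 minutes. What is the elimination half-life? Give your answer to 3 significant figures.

Over Δt = 43.7 − 9.07 = 34.63 minutes, the level fell by a factor of 38.4/6.91 ≈ 5.5572.
n = log₂(5.5572) ≈ 2.4743 half-lives, so t½ = 34.63/2.4743 ≈ 13.996 minutes.

14.0 minutes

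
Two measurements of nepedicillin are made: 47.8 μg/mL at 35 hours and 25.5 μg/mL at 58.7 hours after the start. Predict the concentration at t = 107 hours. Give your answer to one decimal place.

Over Δt = 58.7 − 35 = 23.7 hours, the level fell by a factor of 47.8/25.5 ≈ 1.8745.
n = log₂(1.8745) ≈ 0.90651 half-lives, so t½ = 23.7/0.90651 ≈ 26.144 hours.
From t = 58.7 to t = 107: 25.5 × (1/2)^((107−58.7)/26.144) ≈ 7.086 μg/mL.

7.1 μg/mL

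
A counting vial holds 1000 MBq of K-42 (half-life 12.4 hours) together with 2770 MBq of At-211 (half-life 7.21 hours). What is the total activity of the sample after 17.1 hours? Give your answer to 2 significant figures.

K-42: 1000 × (1/2)^(17.1/12.4) = 1000 × (1/2)^1.379 ≈ 384.48 MBq.
At-211: 2770 × (1/2)^(17.1/7.21) = 2770 × (1/2)^2.3717 ≈ 535.21 MBq.
Total = 384.48 + 535.21 ≈ 919.69 MBq.

920 MBq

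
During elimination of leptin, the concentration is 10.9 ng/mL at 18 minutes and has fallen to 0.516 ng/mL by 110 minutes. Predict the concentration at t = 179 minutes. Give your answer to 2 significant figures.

Over Δt = 110 − 18 = 92 minutes, the level fell by a factor of 10.9/0.516 ≈ 21.124.
n = log₂(21.124) ≈ 4.4008 half-lives, so t½ = 92/4.4008 ≈ 20.905 minutes.
From t = 110 to t = 179: 0.516 × (1/2)^((179−110)/20.905) ≈ 0.052368 ng/mL.

0.052 ng/mL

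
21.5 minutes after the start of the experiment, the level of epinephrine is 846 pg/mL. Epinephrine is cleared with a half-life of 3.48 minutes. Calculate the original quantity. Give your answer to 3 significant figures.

61300 pg/mL

Number of half-lives elapsed: n = 21.5/3.48 ≈ 6.1782.
A₀ = A × 2^n = 846 × 2^6.1782 = 846 × 72.412 ≈ 61261 pg/mL.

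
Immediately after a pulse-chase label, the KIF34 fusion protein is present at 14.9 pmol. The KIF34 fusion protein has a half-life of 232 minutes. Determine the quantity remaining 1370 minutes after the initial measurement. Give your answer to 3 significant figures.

0.249 pmol

Number of half-lives: n = 1370/232 ≈ 5.9052.
Remaining = 14.9 × (1/2)^5.9052 = 14.9 × 0.016687 ≈ 0.24863 pmol.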